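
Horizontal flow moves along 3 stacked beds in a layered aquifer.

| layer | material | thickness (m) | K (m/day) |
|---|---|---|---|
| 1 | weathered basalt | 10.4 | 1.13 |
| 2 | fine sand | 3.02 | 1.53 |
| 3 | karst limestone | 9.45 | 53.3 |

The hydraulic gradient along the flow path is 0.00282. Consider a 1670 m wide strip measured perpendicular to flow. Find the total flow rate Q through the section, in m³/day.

Flow is parallel to layering, so each bed carries its own Darcy discharge and the transmissivities add.
Σ(K_i·b_i) = 1.13×10.4 + 1.53×3.02 + 53.3×9.45 = 520.1 m²/day.
Hydraulic gradient i = 0.00282.
Q = Σ(K_i·b_i) · W · i = 520.1 × 1670 × 0.002820 = 2449 m³/day.

2450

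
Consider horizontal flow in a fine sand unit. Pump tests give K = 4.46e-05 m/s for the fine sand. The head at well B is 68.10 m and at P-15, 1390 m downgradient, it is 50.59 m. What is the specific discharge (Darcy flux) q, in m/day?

0.0485

Convert K: 4.46e-05 m/s × 86400 = 3.853 m/day.
Hydraulic gradient i = (68.10 − 50.59) / 1390 = 17.51 / 1390 = 0.01260.
Specific discharge q = K · i = 3.853 × 0.01260 = 0.04854 m/day.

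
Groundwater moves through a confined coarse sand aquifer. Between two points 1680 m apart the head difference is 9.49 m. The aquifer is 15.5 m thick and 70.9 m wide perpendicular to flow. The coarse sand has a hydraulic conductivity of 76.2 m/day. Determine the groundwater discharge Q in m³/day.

Cross-sectional area A = 70.9 × 15.5 = 1099 m².
Hydraulic gradient i = Δh / L = 9.49 / 1680 = 0.005649.
Darcy's law: Q = K · A · i = 76.20 × 1099 × 0.005649 = 473.0 m³/day.

473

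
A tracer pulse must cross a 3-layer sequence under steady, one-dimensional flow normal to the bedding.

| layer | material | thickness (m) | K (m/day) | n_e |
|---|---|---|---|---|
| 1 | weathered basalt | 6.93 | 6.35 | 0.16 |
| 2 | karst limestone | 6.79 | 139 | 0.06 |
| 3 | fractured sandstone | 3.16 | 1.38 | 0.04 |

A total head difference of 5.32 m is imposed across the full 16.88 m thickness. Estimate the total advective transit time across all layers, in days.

With flow normal to the layers, continuity requires the same specific discharge q through every layer.
Σ(b_i/K_i) = 6.93/6.35 + 6.79/139 + 3.16/1.38 = 3.430 d.
q = Δh / Σ(b_i/K_i) = 5.32 / 3.430 = 1.551 m/day.
In each layer the seepage velocity is v_i = q/n_i, so the layer transit time is t_i = b_i·n_i / q:
  layer 1 (weathered basalt): t_1 = 6.93 × 0.16 / 1.551 = 0.7149 d
  layer 2 (karst limestone): t_2 = 6.79 × 0.06 / 1.551 = 0.2627 d
  layer 3 (fractured sandstone): t_3 = 3.16 × 0.04 / 1.551 = 0.08150 d
Total t = Σ t_i = 1.059 days.

1.06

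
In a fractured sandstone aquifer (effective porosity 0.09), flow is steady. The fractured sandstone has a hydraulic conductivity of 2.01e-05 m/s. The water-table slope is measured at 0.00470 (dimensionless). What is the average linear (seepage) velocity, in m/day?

Convert K: 2.01e-05 m/s × 86400 = 1.737 m/day.
Hydraulic gradient i = 0.00470.
Darcy flux q = K · i = 1.737 × 0.004700 = 0.008162 m/day.
Seepage velocity v = q / n_e = 0.008162 / 0.09 = 0.09069 m/day.

0.0907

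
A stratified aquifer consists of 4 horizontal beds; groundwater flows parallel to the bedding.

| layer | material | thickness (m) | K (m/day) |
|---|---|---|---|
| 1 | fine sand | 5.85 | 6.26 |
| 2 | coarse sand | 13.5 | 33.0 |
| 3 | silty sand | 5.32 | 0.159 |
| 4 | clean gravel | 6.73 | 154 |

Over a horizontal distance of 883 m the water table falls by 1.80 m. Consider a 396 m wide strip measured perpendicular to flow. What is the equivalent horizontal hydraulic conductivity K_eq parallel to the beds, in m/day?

Flow is parallel to layering, so each bed carries its own Darcy discharge and the transmissivities add.
Σ(K_i·b_i) = 6.26×5.85 + 33.0×13.5 + 0.159×5.32 + 154×6.73 = 1519 m²/day.
Total thickness b = 31.40 m, so K_eq = Σ(K_i·b_i)/b = 48.39 m/day.

48.4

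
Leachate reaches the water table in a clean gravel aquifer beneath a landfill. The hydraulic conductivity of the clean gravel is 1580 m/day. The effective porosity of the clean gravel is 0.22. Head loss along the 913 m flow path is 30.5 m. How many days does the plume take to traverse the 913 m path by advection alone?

3.81

Hydraulic gradient i = Δh / L = 30.5 / 913 = 0.03341.
Darcy flux q = K · i = 1580 × 0.03341 = 52.78 m/day.
Seepage velocity v = q / n_e = 52.78 / 0.22 = 239.9 m/day.
Travel time t = L / v = 913 / 239.9 = 3.805 days.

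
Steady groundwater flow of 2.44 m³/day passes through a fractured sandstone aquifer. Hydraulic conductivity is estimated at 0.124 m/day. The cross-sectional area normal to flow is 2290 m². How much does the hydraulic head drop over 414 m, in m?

3.56

From Q = K·A·i, i = Q / (K·A) = 2.44 / (0.1240 × 2290) = 0.008593.
Head loss Δh = i · L = 0.008593 × 414 = 3.557 m.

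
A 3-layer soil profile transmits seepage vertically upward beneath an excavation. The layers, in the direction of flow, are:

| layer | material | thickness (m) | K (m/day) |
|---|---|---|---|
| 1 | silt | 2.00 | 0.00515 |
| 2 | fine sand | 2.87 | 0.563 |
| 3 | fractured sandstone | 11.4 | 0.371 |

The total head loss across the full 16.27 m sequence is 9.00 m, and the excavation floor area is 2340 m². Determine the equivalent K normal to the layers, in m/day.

Flow is perpendicular to layering, so the layers act in series and the equivalent K is the thickness-weighted harmonic mean.
Total thickness L = 2.00 + 2.87 + 11.4 = 16.27 m.
Σ(b_i/K_i) = 2.00/0.00515 + 2.87/0.563 + 11.4/0.371 = 424.2 d.
K_eq = L / Σ(b_i/K_i) = 16.27 / 424.2 = 0.03836 m/day.

0.0384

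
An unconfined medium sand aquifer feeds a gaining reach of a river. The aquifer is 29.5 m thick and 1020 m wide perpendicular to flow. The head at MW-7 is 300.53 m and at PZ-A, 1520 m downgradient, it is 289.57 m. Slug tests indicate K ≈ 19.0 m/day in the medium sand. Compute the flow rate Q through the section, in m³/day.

Cross-sectional area A = 1020 × 29.5 = 30090 m².
Hydraulic gradient i = (300.53 − 289.57) / 1520 = 10.96 / 1520 = 0.007211.
Darcy's law: Q = K · A · i = 19.00 × 30090 × 0.007211 = 4122 m³/day.

4120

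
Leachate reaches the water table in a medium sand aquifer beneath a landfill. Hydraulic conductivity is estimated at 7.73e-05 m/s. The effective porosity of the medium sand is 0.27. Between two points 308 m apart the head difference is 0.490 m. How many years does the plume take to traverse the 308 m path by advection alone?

21.4

Convert K: 7.73e-05 m/s × 86400 = 6.679 m/day.
Hydraulic gradient i = Δh / L = 0.490 / 308 = 0.001591.
Darcy flux q = K · i = 6.679 × 0.001591 = 0.01063 m/day.
Seepage velocity v = q / n_e = 0.01063 / 0.27 = 0.03935 m/day.
Travel time t = L / v = 308 / 0.03935 = 7827 days = 21.43 years.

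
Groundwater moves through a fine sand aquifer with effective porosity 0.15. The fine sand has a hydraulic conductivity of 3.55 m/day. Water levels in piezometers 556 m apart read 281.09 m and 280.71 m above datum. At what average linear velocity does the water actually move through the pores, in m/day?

Hydraulic gradient i = (281.09 − 280.71) / 556 = 0.38 / 556 = 0.0006835.
Darcy flux q = K · i = 3.550 × 0.0006835 = 0.002426 m/day.
Seepage velocity v = q / n_e = 0.002426 / 0.15 = 0.01618 m/day.

0.0162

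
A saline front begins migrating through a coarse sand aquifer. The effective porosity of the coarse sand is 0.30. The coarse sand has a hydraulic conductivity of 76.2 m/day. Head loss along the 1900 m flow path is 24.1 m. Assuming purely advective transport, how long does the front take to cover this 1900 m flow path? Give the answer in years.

1.61

Hydraulic gradient i = Δh / L = 24.1 / 1900 = 0.01268.
Darcy flux q = K · i = 76.20 × 0.01268 = 0.9665 m/day.
Seepage velocity v = q / n_e = 0.9665 / 0.30 = 3.222 m/day.
Travel time t = L / v = 1900 / 3.222 = 589.7 days = 1.615 years.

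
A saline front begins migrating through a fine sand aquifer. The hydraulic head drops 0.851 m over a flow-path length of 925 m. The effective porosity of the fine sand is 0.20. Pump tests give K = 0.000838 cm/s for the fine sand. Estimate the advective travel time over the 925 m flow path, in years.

760

Convert K: 0.000838 cm/s × 864 = 0.7240 m/day.
Hydraulic gradient i = Δh / L = 0.851 / 925 = 0.0009200.
Darcy flux q = K · i = 0.7240 × 0.0009200 = 0.0006661 m/day.
Seepage velocity v = q / n_e = 0.0006661 / 0.20 = 0.003331 m/day.
Travel time t = L / v = 925 / 0.003331 = 2.777e+05 days = 760.4 years.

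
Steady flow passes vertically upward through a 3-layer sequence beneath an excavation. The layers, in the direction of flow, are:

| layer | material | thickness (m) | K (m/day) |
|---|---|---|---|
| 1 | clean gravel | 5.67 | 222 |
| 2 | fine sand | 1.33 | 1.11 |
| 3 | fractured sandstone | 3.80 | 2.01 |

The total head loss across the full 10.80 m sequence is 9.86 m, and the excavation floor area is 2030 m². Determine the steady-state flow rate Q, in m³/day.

6430

Flow is perpendicular to layering, so the layers act in series and the equivalent K is the thickness-weighted harmonic mean.
Total thickness L = 5.67 + 1.33 + 3.80 = 10.80 m.
Σ(b_i/K_i) = 5.67/222 + 1.33/1.11 + 3.80/2.01 = 3.114 d.
K_eq = L / Σ(b_i/K_i) = 10.80 / 3.114 = 3.468 m/day.
Q = K_eq · A · (Δh/L) = 3.468 × 2030 × (9.86/10.80) = 6427 m³/day.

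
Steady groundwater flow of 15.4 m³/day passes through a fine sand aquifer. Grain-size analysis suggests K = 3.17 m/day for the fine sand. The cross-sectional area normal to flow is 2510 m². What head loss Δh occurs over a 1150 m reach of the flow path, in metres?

2.23

From Q = K·A·i, i = Q / (K·A) = 15.4 / (3.170 × 2510) = 0.001935.
Head loss Δh = i · L = 0.001935 × 1150 = 2.226 m.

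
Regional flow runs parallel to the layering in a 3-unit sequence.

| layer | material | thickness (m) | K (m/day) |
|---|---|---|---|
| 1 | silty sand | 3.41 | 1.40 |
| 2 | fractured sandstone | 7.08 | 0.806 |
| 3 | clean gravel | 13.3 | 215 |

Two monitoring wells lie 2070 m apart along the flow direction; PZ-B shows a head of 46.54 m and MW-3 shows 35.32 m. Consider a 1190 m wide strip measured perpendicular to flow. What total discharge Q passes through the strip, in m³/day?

Flow is parallel to layering, so each bed carries its own Darcy discharge and the transmissivities add.
Σ(K_i·b_i) = 1.40×3.41 + 0.806×7.08 + 215×13.3 = 2870 m²/day.
Hydraulic gradient i = (46.54 − 35.32) / 2070 = 11.22 / 2070 = 0.005420.
Q = Σ(K_i·b_i) · W · i = 2870 × 1190 × 0.005420 = 18512 m³/day.

18500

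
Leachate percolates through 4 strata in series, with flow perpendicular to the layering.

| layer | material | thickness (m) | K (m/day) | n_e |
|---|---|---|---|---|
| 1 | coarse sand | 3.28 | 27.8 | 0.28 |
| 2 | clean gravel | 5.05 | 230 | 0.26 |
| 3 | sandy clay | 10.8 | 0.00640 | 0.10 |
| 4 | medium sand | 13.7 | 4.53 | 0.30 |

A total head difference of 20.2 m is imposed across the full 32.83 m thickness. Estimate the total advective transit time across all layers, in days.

With flow normal to the layers, continuity requires the same specific discharge q through every layer.
Σ(b_i/K_i) = 3.28/27.8 + 5.05/230 + 10.8/0.00640 + 13.7/4.53 = 1691 d.
q = Δh / Σ(b_i/K_i) = 20.2 / 1691 = 0.01195 m/day.
In each layer the seepage velocity is v_i = q/n_i, so the layer transit time is t_i = b_i·n_i / q:
  layer 1 (coarse sand): t_1 = 3.28 × 0.28 / 0.01195 = 76.87 d
  layer 2 (clean gravel): t_2 = 5.05 × 0.26 / 0.01195 = 109.9 d
  layer 3 (sandy clay): t_3 = 10.8 × 0.10 / 0.01195 = 90.39 d
  layer 4 (medium sand): t_4 = 13.7 × 0.30 / 0.01195 = 344.0 d
Total t = Σ t_i = 621.1 days.

621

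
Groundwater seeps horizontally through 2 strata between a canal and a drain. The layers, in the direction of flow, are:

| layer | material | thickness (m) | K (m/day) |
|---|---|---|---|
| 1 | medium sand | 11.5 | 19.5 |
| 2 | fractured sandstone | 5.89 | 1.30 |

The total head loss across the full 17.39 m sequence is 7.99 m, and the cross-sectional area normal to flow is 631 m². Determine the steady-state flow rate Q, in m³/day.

Flow is perpendicular to layering, so the layers act in series and the equivalent K is the thickness-weighted harmonic mean.
Total thickness L = 11.5 + 5.89 = 17.39 m.
Σ(b_i/K_i) = 11.5/19.5 + 5.89/1.30 = 5.121 d.
K_eq = L / Σ(b_i/K_i) = 17.39 / 5.121 = 3.396 m/day.
Q = K_eq · A · (Δh/L) = 3.396 × 631 × (7.99/17.39) = 984.6 m³/day.

985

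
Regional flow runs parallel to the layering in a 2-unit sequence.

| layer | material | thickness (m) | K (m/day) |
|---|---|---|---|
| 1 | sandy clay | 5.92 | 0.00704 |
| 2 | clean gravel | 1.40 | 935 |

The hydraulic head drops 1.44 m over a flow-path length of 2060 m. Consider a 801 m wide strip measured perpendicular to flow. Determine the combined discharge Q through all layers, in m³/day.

733

Flow is parallel to layering, so each bed carries its own Darcy discharge and the transmissivities add.
Σ(K_i·b_i) = 0.00704×5.92 + 935×1.40 = 1309 m²/day.
Hydraulic gradient i = Δh / L = 1.44 / 2060 = 0.0006990.
Q = Σ(K_i·b_i) · W · i = 1309 × 801 × 0.0006990 = 733.0 m³/day.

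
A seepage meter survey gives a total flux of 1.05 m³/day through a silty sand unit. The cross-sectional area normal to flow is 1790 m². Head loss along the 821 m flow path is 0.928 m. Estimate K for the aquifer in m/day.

0.519

Hydraulic gradient i = Δh / L = 0.928 / 821 = 0.001130.
From Q = K·A·i, K = Q / (A·i) = 1.05 / (1790 × 0.001130) = 0.5190 m/day.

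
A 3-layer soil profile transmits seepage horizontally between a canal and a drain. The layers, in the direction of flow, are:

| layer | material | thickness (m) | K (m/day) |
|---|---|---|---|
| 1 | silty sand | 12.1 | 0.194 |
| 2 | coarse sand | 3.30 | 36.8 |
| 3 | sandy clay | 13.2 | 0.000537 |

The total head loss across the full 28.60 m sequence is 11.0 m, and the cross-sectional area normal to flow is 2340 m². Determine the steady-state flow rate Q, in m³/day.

Flow is perpendicular to layering, so the layers act in series and the equivalent K is the thickness-weighted harmonic mean.
Total thickness L = 12.1 + 3.30 + 13.2 = 28.60 m.
Σ(b_i/K_i) = 12.1/0.194 + 3.30/36.8 + 13.2/0.000537 = 24643 d.
K_eq = L / Σ(b_i/K_i) = 28.60 / 24643 = 0.001161 m/day.
Q = K_eq · A · (Δh/L) = 0.001161 × 2340 × (11.0/28.60) = 1.044 m³/day.

1.04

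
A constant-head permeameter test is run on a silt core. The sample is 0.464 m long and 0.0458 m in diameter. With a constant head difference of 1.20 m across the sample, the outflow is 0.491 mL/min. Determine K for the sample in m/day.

Cross-sectional area A = π·(d/2)² = π × (0.0458/2)² = 0.001647 m².
Convert discharge: 0.491 mL/min = 8.183e-09 m³/s.
Darcy's law rearranged: K = Q·L / (A·Δh) = 8.183e-09 × 0.464 / (0.001647 × 1.20) = 1.921e-06 m/s = 0.1659 m/day.

0.166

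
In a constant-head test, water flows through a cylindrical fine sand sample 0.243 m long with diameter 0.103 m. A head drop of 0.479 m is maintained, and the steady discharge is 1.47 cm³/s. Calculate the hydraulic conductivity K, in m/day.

Cross-sectional area A = π·(d/2)² = π × (0.103/2)² = 0.008332 m².
Convert discharge: 1.47 cm³/s = 1.470e-06 m³/s.
Darcy's law rearranged: K = Q·L / (A·Δh) = 1.470e-06 × 0.243 / (0.008332 × 0.479) = 8.950e-05 m/s = 7.733 m/day.

7.73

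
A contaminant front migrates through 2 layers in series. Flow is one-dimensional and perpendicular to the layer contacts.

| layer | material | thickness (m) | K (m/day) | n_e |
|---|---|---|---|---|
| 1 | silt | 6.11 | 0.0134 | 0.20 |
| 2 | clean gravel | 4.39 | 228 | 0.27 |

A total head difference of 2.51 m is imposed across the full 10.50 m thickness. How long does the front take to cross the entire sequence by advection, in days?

With flow normal to the layers, continuity requires the same specific discharge q through every layer.
Σ(b_i/K_i) = 6.11/0.0134 + 4.39/228 = 456.0 d.
q = Δh / Σ(b_i/K_i) = 2.51 / 456.0 = 0.005505 m/day.
In each layer the seepage velocity is v_i = q/n_i, so the layer transit time is t_i = b_i·n_i / q:
  layer 1 (silt): t_1 = 6.11 × 0.20 / 0.005505 = 222.0 d
  layer 2 (clean gravel): t_2 = 4.39 × 0.27 / 0.005505 = 215.3 d
Total t = Σ t_i = 437.3 days.

437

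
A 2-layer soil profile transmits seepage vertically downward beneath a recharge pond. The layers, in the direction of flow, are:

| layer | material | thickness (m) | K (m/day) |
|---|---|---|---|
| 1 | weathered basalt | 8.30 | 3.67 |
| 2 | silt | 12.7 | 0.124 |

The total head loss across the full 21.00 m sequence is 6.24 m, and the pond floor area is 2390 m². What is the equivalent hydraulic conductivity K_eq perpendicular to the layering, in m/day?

Flow is perpendicular to layering, so the layers act in series and the equivalent K is the thickness-weighted harmonic mean.
Total thickness L = 8.30 + 12.7 = 21.00 m.
Σ(b_i/K_i) = 8.30/3.67 + 12.7/0.124 = 104.7 d.
K_eq = L / Σ(b_i/K_i) = 21.00 / 104.7 = 0.2006 m/day.

0.201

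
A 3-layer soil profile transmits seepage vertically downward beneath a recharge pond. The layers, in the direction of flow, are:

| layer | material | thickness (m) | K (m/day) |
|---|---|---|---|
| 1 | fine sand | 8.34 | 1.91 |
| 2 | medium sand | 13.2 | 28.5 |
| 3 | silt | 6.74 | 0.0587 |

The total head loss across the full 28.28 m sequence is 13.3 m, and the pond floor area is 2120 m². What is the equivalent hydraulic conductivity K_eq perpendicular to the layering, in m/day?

Flow is perpendicular to layering, so the layers act in series and the equivalent K is the thickness-weighted harmonic mean.
Total thickness L = 8.34 + 13.2 + 6.74 = 28.28 m.
Σ(b_i/K_i) = 8.34/1.91 + 13.2/28.5 + 6.74/0.0587 = 119.7 d.
K_eq = L / Σ(b_i/K_i) = 28.28 / 119.7 = 0.2364 m/day.

0.236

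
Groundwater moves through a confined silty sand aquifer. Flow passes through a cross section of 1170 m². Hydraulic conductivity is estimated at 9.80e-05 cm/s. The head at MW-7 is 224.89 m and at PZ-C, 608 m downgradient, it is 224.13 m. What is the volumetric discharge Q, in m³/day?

0.124

Convert K: 9.80e-05 cm/s × 864 = 0.08467 m/day.
Hydraulic gradient i = (224.89 − 224.13) / 608 = 0.76 / 608 = 0.001250.
Darcy's law: Q = K · A · i = 0.08467 × 1170 × 0.001250 = 0.1238 m³/day.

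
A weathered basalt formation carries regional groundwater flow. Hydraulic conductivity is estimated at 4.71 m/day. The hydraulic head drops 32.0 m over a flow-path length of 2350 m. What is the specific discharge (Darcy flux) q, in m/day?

Hydraulic gradient i = Δh / L = 32.0 / 2350 = 0.01362.
Specific discharge q = K · i = 4.710 × 0.01362 = 0.06414 m/day.

0.0641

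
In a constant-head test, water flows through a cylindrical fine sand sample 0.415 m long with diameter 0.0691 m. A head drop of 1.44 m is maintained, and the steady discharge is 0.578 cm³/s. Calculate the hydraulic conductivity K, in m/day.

Cross-sectional area A = π·(d/2)² = π × (0.0691/2)² = 0.003750 m².
Convert discharge: 0.578 cm³/s = 5.780e-07 m³/s.
Darcy's law rearranged: K = Q·L / (A·Δh) = 5.780e-07 × 0.415 / (0.003750 × 1.44) = 4.442e-05 m/s = 3.838 m/day.

3.84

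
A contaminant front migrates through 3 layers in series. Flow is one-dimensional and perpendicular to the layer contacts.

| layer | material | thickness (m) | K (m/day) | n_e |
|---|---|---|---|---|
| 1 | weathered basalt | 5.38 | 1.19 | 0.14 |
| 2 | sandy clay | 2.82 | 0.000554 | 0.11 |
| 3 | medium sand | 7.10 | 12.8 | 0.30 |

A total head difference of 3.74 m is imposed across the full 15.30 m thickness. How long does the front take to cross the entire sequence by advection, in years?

With flow normal to the layers, continuity requires the same specific discharge q through every layer.
Σ(b_i/K_i) = 5.38/1.19 + 2.82/0.000554 + 7.10/12.8 = 5095 d.
q = Δh / Σ(b_i/K_i) = 3.74 / 5095 = 0.0007340 m/day.
In each layer the seepage velocity is v_i = q/n_i, so the layer transit time is t_i = b_i·n_i / q:
  layer 1 (weathered basalt): t_1 = 5.38 × 0.14 / 0.0007340 = 1026 d
  layer 2 (sandy clay): t_2 = 2.82 × 0.11 / 0.0007340 = 422.6 d
  layer 3 (medium sand): t_3 = 7.10 × 0.30 / 0.0007340 = 2902 d
Total t = Σ t_i = 4351 days = 11.91 years.

11.9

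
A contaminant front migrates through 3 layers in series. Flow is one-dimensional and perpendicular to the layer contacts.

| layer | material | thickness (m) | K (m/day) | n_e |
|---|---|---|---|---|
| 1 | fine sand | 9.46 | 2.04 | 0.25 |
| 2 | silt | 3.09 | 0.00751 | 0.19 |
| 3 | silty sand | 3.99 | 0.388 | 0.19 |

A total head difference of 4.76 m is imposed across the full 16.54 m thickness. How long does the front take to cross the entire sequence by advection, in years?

0.910

With flow normal to the layers, continuity requires the same specific discharge q through every layer.
Σ(b_i/K_i) = 9.46/2.04 + 3.09/0.00751 + 3.99/0.388 = 426.4 d.
q = Δh / Σ(b_i/K_i) = 4.76 / 426.4 = 0.01116 m/day.
In each layer the seepage velocity is v_i = q/n_i, so the layer transit time is t_i = b_i·n_i / q:
  layer 1 (fine sand): t_1 = 9.46 × 0.25 / 0.01116 = 211.8 d
  layer 2 (silt): t_2 = 3.09 × 0.19 / 0.01116 = 52.59 d
  layer 3 (silty sand): t_3 = 3.99 × 0.19 / 0.01116 = 67.91 d
Total t = Σ t_i = 332.3 days = 0.9099 years.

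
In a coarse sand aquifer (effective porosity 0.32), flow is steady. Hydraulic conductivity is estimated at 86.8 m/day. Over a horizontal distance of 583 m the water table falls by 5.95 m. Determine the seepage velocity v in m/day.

Hydraulic gradient i = Δh / L = 5.95 / 583 = 0.01021.
Darcy flux q = K · i = 86.80 × 0.01021 = 0.8859 m/day.
Seepage velocity v = q / n_e = 0.8859 / 0.32 = 2.768 m/day.

2.77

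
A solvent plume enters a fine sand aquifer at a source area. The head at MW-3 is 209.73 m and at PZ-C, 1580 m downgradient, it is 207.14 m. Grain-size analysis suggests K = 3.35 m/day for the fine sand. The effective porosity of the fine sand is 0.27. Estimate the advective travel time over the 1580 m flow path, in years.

213

Hydraulic gradient i = (209.73 − 207.14) / 1580 = 2.59 / 1580 = 0.001639.
Darcy flux q = K · i = 3.350 × 0.001639 = 0.005491 m/day.
Seepage velocity v = q / n_e = 0.005491 / 0.27 = 0.02034 m/day.
Travel time t = L / v = 1580 / 0.02034 = 77684 days = 212.7 years.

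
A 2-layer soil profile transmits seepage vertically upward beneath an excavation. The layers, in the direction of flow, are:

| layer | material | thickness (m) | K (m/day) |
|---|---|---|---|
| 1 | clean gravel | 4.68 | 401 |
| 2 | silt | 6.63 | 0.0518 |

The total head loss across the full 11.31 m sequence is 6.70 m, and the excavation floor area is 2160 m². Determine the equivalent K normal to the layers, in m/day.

0.0884

Flow is perpendicular to layering, so the layers act in series and the equivalent K is the thickness-weighted harmonic mean.
Total thickness L = 4.68 + 6.63 = 11.31 m.
Σ(b_i/K_i) = 4.68/401 + 6.63/0.0518 = 128.0 d.
K_eq = L / Σ(b_i/K_i) = 11.31 / 128.0 = 0.08836 m/day.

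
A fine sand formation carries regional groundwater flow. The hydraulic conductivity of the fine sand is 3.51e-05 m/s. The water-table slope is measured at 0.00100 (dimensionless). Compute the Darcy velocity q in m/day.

0.00303

Convert K: 3.51e-05 m/s × 86400 = 3.033 m/day.
Hydraulic gradient i = 0.00100.
Specific discharge q = K · i = 3.033 × 0.001000 = 0.003033 m/day.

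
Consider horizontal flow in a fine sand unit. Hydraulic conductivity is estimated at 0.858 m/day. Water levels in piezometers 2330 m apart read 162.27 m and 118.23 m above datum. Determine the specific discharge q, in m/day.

Hydraulic gradient i = (162.27 − 118.23) / 2330 = 44.04 / 2330 = 0.01890.
Specific discharge q = K · i = 0.8580 × 0.01890 = 0.01622 m/day.

0.0162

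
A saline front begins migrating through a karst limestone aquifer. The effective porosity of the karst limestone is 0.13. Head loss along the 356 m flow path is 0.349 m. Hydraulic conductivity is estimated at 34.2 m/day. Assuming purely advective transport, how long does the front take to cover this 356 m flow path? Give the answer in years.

Hydraulic gradient i = Δh / L = 0.349 / 356 = 0.0009803.
Darcy flux q = K · i = 34.20 × 0.0009803 = 0.03353 m/day.
Seepage velocity v = q / n_e = 0.03353 / 0.13 = 0.2579 m/day.
Travel time t = L / v = 356 / 0.2579 = 1380 days = 3.779 years.

3.78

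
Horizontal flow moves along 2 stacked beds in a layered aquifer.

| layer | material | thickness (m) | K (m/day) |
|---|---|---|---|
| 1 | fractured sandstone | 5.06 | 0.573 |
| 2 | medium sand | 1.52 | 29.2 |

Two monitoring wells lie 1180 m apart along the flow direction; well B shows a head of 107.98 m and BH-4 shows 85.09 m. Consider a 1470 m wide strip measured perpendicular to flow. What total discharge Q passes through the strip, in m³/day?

Flow is parallel to layering, so each bed carries its own Darcy discharge and the transmissivities add.
Σ(K_i·b_i) = 0.573×5.06 + 29.2×1.52 = 47.28 m²/day.
Hydraulic gradient i = (107.98 − 85.09) / 1180 = 22.89 / 1180 = 0.01940.
Q = Σ(K_i·b_i) · W · i = 47.28 × 1470 × 0.01940 = 1348 m³/day.

1350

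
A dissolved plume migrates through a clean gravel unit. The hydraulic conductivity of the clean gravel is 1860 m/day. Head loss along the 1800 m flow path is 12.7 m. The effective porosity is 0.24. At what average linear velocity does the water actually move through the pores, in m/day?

Hydraulic gradient i = Δh / L = 12.7 / 1800 = 0.007056.
Darcy flux q = K · i = 1860 × 0.007056 = 13.12 m/day.
Seepage velocity v = q / n_e = 13.12 / 0.24 = 54.68 m/day.

54.7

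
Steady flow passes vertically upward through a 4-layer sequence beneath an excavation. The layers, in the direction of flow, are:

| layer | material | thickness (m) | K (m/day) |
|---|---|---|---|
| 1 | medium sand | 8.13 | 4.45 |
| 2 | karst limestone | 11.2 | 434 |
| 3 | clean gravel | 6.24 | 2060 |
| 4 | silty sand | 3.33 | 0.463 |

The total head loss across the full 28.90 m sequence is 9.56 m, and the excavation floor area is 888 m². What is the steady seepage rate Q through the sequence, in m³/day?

Flow is perpendicular to layering, so the layers act in series and the equivalent K is the thickness-weighted harmonic mean.
Total thickness L = 8.13 + 11.2 + 6.24 + 3.33 = 28.90 m.
Σ(b_i/K_i) = 8.13/4.45 + 11.2/434 + 6.24/2060 + 3.33/0.463 = 9.048 d.
K_eq = L / Σ(b_i/K_i) = 28.90 / 9.048 = 3.194 m/day.
Q = K_eq · A · (Δh/L) = 3.194 × 888 × (9.56/28.90) = 938.2 m³/day.

938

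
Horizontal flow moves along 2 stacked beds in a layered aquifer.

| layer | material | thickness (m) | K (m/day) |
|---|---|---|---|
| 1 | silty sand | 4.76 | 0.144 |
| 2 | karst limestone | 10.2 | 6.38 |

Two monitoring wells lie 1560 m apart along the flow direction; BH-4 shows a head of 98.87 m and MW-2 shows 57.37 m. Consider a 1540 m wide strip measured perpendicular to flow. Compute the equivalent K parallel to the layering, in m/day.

4.40

Flow is parallel to layering, so each bed carries its own Darcy discharge and the transmissivities add.
Σ(K_i·b_i) = 0.144×4.76 + 6.38×10.2 = 65.76 m²/day.
Total thickness b = 14.96 m, so K_eq = Σ(K_i·b_i)/b = 4.396 m/day.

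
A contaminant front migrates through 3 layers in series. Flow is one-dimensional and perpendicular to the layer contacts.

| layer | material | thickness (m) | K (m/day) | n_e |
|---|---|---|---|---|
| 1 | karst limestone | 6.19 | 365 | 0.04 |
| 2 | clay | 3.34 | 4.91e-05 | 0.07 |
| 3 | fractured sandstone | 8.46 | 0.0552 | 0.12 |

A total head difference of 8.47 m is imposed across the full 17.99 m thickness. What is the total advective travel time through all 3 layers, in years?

33.0

With flow normal to the layers, continuity requires the same specific discharge q through every layer.
Σ(b_i/K_i) = 6.19/365 + 3.34/4.91e-05 + 8.46/0.0552 = 68178 d.
q = Δh / Σ(b_i/K_i) = 8.47 / 68178 = 0.0001242 m/day.
In each layer the seepage velocity is v_i = q/n_i, so the layer transit time is t_i = b_i·n_i / q:
  layer 1 (karst limestone): t_1 = 6.19 × 0.04 / 0.0001242 = 1993 d
  layer 2 (clay): t_2 = 3.34 × 0.07 / 0.0001242 = 1882 d
  layer 3 (fractured sandstone): t_3 = 8.46 × 0.12 / 0.0001242 = 8172 d
Total t = Σ t_i = 12047 days = 32.98 years.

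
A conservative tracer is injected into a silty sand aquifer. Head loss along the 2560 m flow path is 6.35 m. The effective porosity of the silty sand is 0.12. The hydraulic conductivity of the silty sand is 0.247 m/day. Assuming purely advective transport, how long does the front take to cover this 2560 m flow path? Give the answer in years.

Hydraulic gradient i = Δh / L = 6.35 / 2560 = 0.002480.
Darcy flux q = K · i = 0.2470 × 0.002480 = 0.0006127 m/day.
Seepage velocity v = q / n_e = 0.0006127 / 0.12 = 0.005106 m/day.
Travel time t = L / v = 2560 / 0.005106 = 5.014e+05 days = 1373 years.

1370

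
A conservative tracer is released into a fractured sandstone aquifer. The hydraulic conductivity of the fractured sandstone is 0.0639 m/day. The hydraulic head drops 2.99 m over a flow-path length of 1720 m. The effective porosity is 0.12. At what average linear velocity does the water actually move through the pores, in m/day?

Hydraulic gradient i = Δh / L = 2.99 / 1720 = 0.001738.
Darcy flux q = K · i = 0.06390 × 0.001738 = 0.0001111 m/day.
Seepage velocity v = q / n_e = 0.0001111 / 0.12 = 0.0009257 m/day.

0.000926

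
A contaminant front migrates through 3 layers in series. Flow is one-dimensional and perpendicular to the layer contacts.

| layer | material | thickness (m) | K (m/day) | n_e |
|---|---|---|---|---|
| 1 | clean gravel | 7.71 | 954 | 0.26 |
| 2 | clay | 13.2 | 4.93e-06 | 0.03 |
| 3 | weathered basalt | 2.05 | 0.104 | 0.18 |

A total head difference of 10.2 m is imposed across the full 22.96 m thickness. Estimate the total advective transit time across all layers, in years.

1990

With flow normal to the layers, continuity requires the same specific discharge q through every layer.
Σ(b_i/K_i) = 7.71/954 + 13.2/4.93e-06 + 2.05/0.104 = 2.678e+06 d.
q = Δh / Σ(b_i/K_i) = 10.2 / 2.678e+06 = 3.810e-06 m/day.
In each layer the seepage velocity is v_i = q/n_i, so the layer transit time is t_i = b_i·n_i / q:
  layer 1 (clean gravel): t_1 = 7.71 × 0.26 / 3.810e-06 = 5.262e+05 d
  layer 2 (clay): t_2 = 13.2 × 0.03 / 3.810e-06 = 1.040e+05 d
  layer 3 (weathered basalt): t_3 = 2.05 × 0.18 / 3.810e-06 = 96863 d
Total t = Σ t_i = 7.270e+05 days = 1990 years.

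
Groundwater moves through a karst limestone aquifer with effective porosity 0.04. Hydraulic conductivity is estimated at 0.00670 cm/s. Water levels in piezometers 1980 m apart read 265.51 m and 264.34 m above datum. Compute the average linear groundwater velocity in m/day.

0.0855

Convert K: 0.00670 cm/s × 864 = 5.789 m/day.
Hydraulic gradient i = (265.51 − 264.34) / 1980 = 1.17 / 1980 = 0.0005909.
Darcy flux q = K · i = 5.789 × 0.0005909 = 0.003421 m/day.
Seepage velocity v = q / n_e = 0.003421 / 0.04 = 0.08552 m/day.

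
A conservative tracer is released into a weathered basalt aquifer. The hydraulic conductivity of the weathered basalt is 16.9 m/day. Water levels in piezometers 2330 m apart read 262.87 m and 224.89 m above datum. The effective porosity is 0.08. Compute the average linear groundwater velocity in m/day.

Hydraulic gradient i = (262.87 − 224.89) / 2330 = 37.98 / 2330 = 0.01630.
Darcy flux q = K · i = 16.90 × 0.01630 = 0.2755 m/day.
Seepage velocity v = q / n_e = 0.2755 / 0.08 = 3.443 m/day.

3.44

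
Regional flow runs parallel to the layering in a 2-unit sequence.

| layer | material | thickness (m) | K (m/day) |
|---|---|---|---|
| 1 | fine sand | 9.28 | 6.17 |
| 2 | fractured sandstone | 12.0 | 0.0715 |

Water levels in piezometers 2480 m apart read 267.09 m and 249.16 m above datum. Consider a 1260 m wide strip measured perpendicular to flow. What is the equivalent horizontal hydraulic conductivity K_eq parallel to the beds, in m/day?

2.73

Flow is parallel to layering, so each bed carries its own Darcy discharge and the transmissivities add.
Σ(K_i·b_i) = 6.17×9.28 + 0.0715×12.0 = 58.12 m²/day.
Total thickness b = 21.28 m, so K_eq = Σ(K_i·b_i)/b = 2.731 m/day.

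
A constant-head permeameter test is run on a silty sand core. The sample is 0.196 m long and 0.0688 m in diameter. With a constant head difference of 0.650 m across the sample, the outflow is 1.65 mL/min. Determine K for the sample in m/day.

0.193

Cross-sectional area A = π·(d/2)² = π × (0.0688/2)² = 0.003718 m².
Convert discharge: 1.65 mL/min = 2.750e-08 m³/s.
Darcy's law rearranged: K = Q·L / (A·Δh) = 2.750e-08 × 0.196 / (0.003718 × 0.650) = 2.231e-06 m/s = 0.1927 m/day.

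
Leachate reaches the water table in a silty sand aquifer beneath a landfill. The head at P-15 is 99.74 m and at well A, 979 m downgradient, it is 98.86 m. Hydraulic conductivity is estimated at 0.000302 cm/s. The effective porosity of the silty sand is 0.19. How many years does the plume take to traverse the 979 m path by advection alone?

Convert K: 0.000302 cm/s × 864 = 0.2609 m/day.
Hydraulic gradient i = (99.74 − 98.86) / 979 = 0.88 / 979 = 0.0008989.
Darcy flux q = K · i = 0.2609 × 0.0008989 = 0.0002345 m/day.
Seepage velocity v = q / n_e = 0.0002345 / 0.19 = 0.001234 m/day.
Travel time t = L / v = 979 / 0.001234 = 7.931e+05 days = 2171 years.

2170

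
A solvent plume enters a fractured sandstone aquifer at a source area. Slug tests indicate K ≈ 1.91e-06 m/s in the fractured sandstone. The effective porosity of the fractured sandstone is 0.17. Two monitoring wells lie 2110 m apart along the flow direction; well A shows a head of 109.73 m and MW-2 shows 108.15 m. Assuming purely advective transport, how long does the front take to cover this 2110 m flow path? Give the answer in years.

7950

Convert K: 1.91e-06 m/s × 86400 = 0.1650 m/day.
Hydraulic gradient i = (109.73 − 108.15) / 2110 = 1.58 / 2110 = 0.0007488.
Darcy flux q = K · i = 0.1650 × 0.0007488 = 0.0001236 m/day.
Seepage velocity v = q / n_e = 0.0001236 / 0.17 = 0.0007269 m/day.
Travel time t = L / v = 2110 / 0.0007269 = 2.903e+06 days = 7947 years.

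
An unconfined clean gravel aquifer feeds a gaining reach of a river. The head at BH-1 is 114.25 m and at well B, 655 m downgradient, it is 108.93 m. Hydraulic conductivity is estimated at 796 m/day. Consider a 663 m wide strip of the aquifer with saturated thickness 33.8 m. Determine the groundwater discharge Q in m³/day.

Cross-sectional area A = 663 × 33.8 = 22409 m².
Hydraulic gradient i = (114.25 − 108.93) / 655 = 5.32 / 655 = 0.008122.
Darcy's law: Q = K · A · i = 796.0 × 22409 × 0.008122 = 1.449e+05 m³/day.

145000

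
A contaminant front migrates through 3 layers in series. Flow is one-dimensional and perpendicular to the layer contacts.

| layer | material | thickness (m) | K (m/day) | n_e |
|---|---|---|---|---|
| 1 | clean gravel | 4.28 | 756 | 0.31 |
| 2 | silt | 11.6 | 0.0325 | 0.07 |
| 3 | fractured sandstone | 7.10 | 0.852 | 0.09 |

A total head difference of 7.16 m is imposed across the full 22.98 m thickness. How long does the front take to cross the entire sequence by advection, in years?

0.388

With flow normal to the layers, continuity requires the same specific discharge q through every layer.
Σ(b_i/K_i) = 4.28/756 + 11.6/0.0325 + 7.10/0.852 = 365.3 d.
q = Δh / Σ(b_i/K_i) = 7.16 / 365.3 = 0.01960 m/day.
In each layer the seepage velocity is v_i = q/n_i, so the layer transit time is t_i = b_i·n_i / q:
  layer 1 (clean gravel): t_1 = 4.28 × 0.31 / 0.01960 = 67.69 d
  layer 2 (silt): t_2 = 11.6 × 0.07 / 0.01960 = 41.42 d
  layer 3 (fractured sandstone): t_3 = 7.10 × 0.09 / 0.01960 = 32.60 d
Total t = Σ t_i = 141.7 days = 0.3880 years.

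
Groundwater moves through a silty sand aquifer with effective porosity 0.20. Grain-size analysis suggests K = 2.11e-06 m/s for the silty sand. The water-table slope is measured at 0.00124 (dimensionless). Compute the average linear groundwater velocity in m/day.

0.00113

Convert K: 2.11e-06 m/s × 86400 = 0.1823 m/day.
Hydraulic gradient i = 0.00124.
Darcy flux q = K · i = 0.1823 × 0.001240 = 0.0002261 m/day.
Seepage velocity v = q / n_e = 0.0002261 / 0.20 = 0.001130 m/day.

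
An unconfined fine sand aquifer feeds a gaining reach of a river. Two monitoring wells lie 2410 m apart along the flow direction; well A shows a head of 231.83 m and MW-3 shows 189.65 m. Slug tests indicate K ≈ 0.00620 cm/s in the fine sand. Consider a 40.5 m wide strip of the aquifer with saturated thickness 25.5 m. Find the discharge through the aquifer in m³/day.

Convert K: 0.00620 cm/s × 864 = 5.357 m/day.
Cross-sectional area A = 40.5 × 25.5 = 1033 m².
Hydraulic gradient i = (231.83 − 189.65) / 2410 = 42.18 / 2410 = 0.01750.
Darcy's law: Q = K · A · i = 5.357 × 1033 × 0.01750 = 96.83 m³/day.

96.8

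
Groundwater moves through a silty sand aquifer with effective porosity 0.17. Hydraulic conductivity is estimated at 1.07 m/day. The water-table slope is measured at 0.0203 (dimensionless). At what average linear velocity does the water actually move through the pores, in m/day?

0.128

Hydraulic gradient i = 0.0203.
Darcy flux q = K · i = 1.070 × 0.02030 = 0.02172 m/day.
Seepage velocity v = q / n_e = 0.02172 / 0.17 = 0.1278 m/day.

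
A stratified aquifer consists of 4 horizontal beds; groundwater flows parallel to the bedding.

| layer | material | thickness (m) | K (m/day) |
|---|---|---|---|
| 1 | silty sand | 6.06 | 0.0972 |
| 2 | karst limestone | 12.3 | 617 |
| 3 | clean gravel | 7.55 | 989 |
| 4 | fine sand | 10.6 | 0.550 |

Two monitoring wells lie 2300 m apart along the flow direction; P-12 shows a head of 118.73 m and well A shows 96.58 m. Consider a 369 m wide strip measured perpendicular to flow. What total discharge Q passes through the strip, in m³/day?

53500

Flow is parallel to layering, so each bed carries its own Darcy discharge and the transmissivities add.
Σ(K_i·b_i) = 0.0972×6.06 + 617×12.3 + 989×7.55 + 0.550×10.6 = 15062 m²/day.
Hydraulic gradient i = (118.73 − 96.58) / 2300 = 22.15 / 2300 = 0.009630.
Q = Σ(K_i·b_i) · W · i = 15062 × 369 × 0.009630 = 53526 m³/day.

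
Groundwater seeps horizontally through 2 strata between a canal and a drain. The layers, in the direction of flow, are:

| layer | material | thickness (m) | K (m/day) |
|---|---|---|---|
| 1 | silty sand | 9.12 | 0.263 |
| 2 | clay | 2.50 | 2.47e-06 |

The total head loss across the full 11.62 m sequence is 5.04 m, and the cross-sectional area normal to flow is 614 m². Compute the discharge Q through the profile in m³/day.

Flow is perpendicular to layering, so the layers act in series and the equivalent K is the thickness-weighted harmonic mean.
Total thickness L = 9.12 + 2.50 = 11.62 m.
Σ(b_i/K_i) = 9.12/0.263 + 2.50/2.47e-06 = 1.012e+06 d.
K_eq = L / Σ(b_i/K_i) = 11.62 / 1.012e+06 = 1.148e-05 m/day.
Q = K_eq · A · (Δh/L) = 1.148e-05 × 614 × (5.04/11.62) = 0.003057 m³/day.

0.00306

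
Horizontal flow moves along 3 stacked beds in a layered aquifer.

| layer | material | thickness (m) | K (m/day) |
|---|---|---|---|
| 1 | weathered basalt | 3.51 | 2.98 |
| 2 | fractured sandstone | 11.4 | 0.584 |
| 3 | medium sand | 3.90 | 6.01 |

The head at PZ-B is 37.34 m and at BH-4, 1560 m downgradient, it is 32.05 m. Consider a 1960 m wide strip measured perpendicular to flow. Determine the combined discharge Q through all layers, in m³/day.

270

Flow is parallel to layering, so each bed carries its own Darcy discharge and the transmissivities add.
Σ(K_i·b_i) = 2.98×3.51 + 0.584×11.4 + 6.01×3.90 = 40.56 m²/day.
Hydraulic gradient i = (37.34 − 32.05) / 1560 = 5.29 / 1560 = 0.003391.
Q = Σ(K_i·b_i) · W · i = 40.56 × 1960 × 0.003391 = 269.6 m³/day.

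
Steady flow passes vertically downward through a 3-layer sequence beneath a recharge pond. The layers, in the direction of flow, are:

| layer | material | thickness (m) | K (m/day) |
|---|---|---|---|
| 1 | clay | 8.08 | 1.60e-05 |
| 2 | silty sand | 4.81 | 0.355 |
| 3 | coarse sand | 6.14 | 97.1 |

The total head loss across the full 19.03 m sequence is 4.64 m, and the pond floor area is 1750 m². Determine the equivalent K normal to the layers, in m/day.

Flow is perpendicular to layering, so the layers act in series and the equivalent K is the thickness-weighted harmonic mean.
Total thickness L = 8.08 + 4.81 + 6.14 = 19.03 m.
Σ(b_i/K_i) = 8.08/1.60e-05 + 4.81/0.355 + 6.14/97.1 = 5.050e+05 d.
K_eq = L / Σ(b_i/K_i) = 19.03 / 5.050e+05 = 3.768e-05 m/day.

3.77e-05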